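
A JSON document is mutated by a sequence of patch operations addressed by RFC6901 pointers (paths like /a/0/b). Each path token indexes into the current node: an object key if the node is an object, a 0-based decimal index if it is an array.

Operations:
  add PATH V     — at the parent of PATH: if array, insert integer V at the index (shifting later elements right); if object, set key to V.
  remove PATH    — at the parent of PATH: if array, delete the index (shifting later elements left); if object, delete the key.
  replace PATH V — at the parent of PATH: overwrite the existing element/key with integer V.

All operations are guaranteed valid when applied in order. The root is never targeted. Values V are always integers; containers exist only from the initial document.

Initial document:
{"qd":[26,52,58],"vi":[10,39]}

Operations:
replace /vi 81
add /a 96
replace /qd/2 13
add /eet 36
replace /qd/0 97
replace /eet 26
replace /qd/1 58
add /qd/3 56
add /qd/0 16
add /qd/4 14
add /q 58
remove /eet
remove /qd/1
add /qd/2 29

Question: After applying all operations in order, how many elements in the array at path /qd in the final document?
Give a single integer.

After op 1 (replace /vi 81): {"qd":[26,52,58],"vi":81}
After op 2 (add /a 96): {"a":96,"qd":[26,52,58],"vi":81}
After op 3 (replace /qd/2 13): {"a":96,"qd":[26,52,13],"vi":81}
After op 4 (add /eet 36): {"a":96,"eet":36,"qd":[26,52,13],"vi":81}
After op 5 (replace /qd/0 97): {"a":96,"eet":36,"qd":[97,52,13],"vi":81}
After op 6 (replace /eet 26): {"a":96,"eet":26,"qd":[97,52,13],"vi":81}
After op 7 (replace /qd/1 58): {"a":96,"eet":26,"qd":[97,58,13],"vi":81}
After op 8 (add /qd/3 56): {"a":96,"eet":26,"qd":[97,58,13,56],"vi":81}
After op 9 (add /qd/0 16): {"a":96,"eet":26,"qd":[16,97,58,13,56],"vi":81}
After op 10 (add /qd/4 14): {"a":96,"eet":26,"qd":[16,97,58,13,14,56],"vi":81}
After op 11 (add /q 58): {"a":96,"eet":26,"q":58,"qd":[16,97,58,13,14,56],"vi":81}
After op 12 (remove /eet): {"a":96,"q":58,"qd":[16,97,58,13,14,56],"vi":81}
After op 13 (remove /qd/1): {"a":96,"q":58,"qd":[16,58,13,14,56],"vi":81}
After op 14 (add /qd/2 29): {"a":96,"q":58,"qd":[16,58,29,13,14,56],"vi":81}
Size at path /qd: 6

Answer: 6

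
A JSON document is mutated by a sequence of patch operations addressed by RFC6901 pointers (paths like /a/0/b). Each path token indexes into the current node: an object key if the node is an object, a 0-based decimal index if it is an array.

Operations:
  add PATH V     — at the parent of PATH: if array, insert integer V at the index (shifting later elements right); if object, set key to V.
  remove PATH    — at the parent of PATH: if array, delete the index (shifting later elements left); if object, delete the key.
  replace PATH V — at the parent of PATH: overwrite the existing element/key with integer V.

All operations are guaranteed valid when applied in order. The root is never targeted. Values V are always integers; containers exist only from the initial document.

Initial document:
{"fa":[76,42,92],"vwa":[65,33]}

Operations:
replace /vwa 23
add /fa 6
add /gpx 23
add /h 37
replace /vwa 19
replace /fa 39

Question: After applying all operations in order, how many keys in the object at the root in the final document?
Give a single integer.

Answer: 4

Derivation:
After op 1 (replace /vwa 23): {"fa":[76,42,92],"vwa":23}
After op 2 (add /fa 6): {"fa":6,"vwa":23}
After op 3 (add /gpx 23): {"fa":6,"gpx":23,"vwa":23}
After op 4 (add /h 37): {"fa":6,"gpx":23,"h":37,"vwa":23}
After op 5 (replace /vwa 19): {"fa":6,"gpx":23,"h":37,"vwa":19}
After op 6 (replace /fa 39): {"fa":39,"gpx":23,"h":37,"vwa":19}
Size at the root: 4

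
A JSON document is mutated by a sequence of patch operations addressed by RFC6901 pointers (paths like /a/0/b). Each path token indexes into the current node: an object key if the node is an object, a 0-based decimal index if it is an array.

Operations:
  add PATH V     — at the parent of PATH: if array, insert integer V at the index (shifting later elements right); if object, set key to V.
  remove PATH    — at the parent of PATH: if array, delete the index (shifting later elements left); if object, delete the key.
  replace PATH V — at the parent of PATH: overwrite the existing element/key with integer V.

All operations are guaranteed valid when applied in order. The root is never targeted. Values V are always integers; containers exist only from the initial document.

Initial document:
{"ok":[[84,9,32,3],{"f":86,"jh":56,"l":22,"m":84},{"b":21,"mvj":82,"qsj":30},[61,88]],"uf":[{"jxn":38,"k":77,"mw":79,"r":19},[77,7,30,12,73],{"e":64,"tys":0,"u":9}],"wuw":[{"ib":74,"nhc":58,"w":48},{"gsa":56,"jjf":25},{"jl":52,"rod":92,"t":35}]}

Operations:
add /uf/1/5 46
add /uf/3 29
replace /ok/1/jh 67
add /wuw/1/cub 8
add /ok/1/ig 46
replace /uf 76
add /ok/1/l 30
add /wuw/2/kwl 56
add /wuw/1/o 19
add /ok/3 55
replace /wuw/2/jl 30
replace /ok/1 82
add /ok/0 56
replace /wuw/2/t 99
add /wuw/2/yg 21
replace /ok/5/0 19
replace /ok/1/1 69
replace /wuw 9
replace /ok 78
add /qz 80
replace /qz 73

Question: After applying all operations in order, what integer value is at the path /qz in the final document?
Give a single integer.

After op 1 (add /uf/1/5 46): {"ok":[[84,9,32,3],{"f":86,"jh":56,"l":22,"m":84},{"b":21,"mvj":82,"qsj":30},[61,88]],"uf":[{"jxn":38,"k":77,"mw":79,"r":19},[77,7,30,12,73,46],{"e":64,"tys":0,"u":9}],"wuw":[{"ib":74,"nhc":58,"w":48},{"gsa":56,"jjf":25},{"jl":52,"rod":92,"t":35}]}
After op 2 (add /uf/3 29): {"ok":[[84,9,32,3],{"f":86,"jh":56,"l":22,"m":84},{"b":21,"mvj":82,"qsj":30},[61,88]],"uf":[{"jxn":38,"k":77,"mw":79,"r":19},[77,7,30,12,73,46],{"e":64,"tys":0,"u":9},29],"wuw":[{"ib":74,"nhc":58,"w":48},{"gsa":56,"jjf":25},{"jl":52,"rod":92,"t":35}]}
After op 3 (replace /ok/1/jh 67): {"ok":[[84,9,32,3],{"f":86,"jh":67,"l":22,"m":84},{"b":21,"mvj":82,"qsj":30},[61,88]],"uf":[{"jxn":38,"k":77,"mw":79,"r":19},[77,7,30,12,73,46],{"e":64,"tys":0,"u":9},29],"wuw":[{"ib":74,"nhc":58,"w":48},{"gsa":56,"jjf":25},{"jl":52,"rod":92,"t":35}]}
After op 4 (add /wuw/1/cub 8): {"ok":[[84,9,32,3],{"f":86,"jh":67,"l":22,"m":84},{"b":21,"mvj":82,"qsj":30},[61,88]],"uf":[{"jxn":38,"k":77,"mw":79,"r":19},[77,7,30,12,73,46],{"e":64,"tys":0,"u":9},29],"wuw":[{"ib":74,"nhc":58,"w":48},{"cub":8,"gsa":56,"jjf":25},{"jl":52,"rod":92,"t":35}]}
After op 5 (add /ok/1/ig 46): {"ok":[[84,9,32,3],{"f":86,"ig":46,"jh":67,"l":22,"m":84},{"b":21,"mvj":82,"qsj":30},[61,88]],"uf":[{"jxn":38,"k":77,"mw":79,"r":19},[77,7,30,12,73,46],{"e":64,"tys":0,"u":9},29],"wuw":[{"ib":74,"nhc":58,"w":48},{"cub":8,"gsa":56,"jjf":25},{"jl":52,"rod":92,"t":35}]}
After op 6 (replace /uf 76): {"ok":[[84,9,32,3],{"f":86,"ig":46,"jh":67,"l":22,"m":84},{"b":21,"mvj":82,"qsj":30},[61,88]],"uf":76,"wuw":[{"ib":74,"nhc":58,"w":48},{"cub":8,"gsa":56,"jjf":25},{"jl":52,"rod":92,"t":35}]}
After op 7 (add /ok/1/l 30): {"ok":[[84,9,32,3],{"f":86,"ig":46,"jh":67,"l":30,"m":84},{"b":21,"mvj":82,"qsj":30},[61,88]],"uf":76,"wuw":[{"ib":74,"nhc":58,"w":48},{"cub":8,"gsa":56,"jjf":25},{"jl":52,"rod":92,"t":35}]}
After op 8 (add /wuw/2/kwl 56): {"ok":[[84,9,32,3],{"f":86,"ig":46,"jh":67,"l":30,"m":84},{"b":21,"mvj":82,"qsj":30},[61,88]],"uf":76,"wuw":[{"ib":74,"nhc":58,"w":48},{"cub":8,"gsa":56,"jjf":25},{"jl":52,"kwl":56,"rod":92,"t":35}]}
After op 9 (add /wuw/1/o 19): {"ok":[[84,9,32,3],{"f":86,"ig":46,"jh":67,"l":30,"m":84},{"b":21,"mvj":82,"qsj":30},[61,88]],"uf":76,"wuw":[{"ib":74,"nhc":58,"w":48},{"cub":8,"gsa":56,"jjf":25,"o":19},{"jl":52,"kwl":56,"rod":92,"t":35}]}
After op 10 (add /ok/3 55): {"ok":[[84,9,32,3],{"f":86,"ig":46,"jh":67,"l":30,"m":84},{"b":21,"mvj":82,"qsj":30},55,[61,88]],"uf":76,"wuw":[{"ib":74,"nhc":58,"w":48},{"cub":8,"gsa":56,"jjf":25,"o":19},{"jl":52,"kwl":56,"rod":92,"t":35}]}
After op 11 (replace /wuw/2/jl 30): {"ok":[[84,9,32,3],{"f":86,"ig":46,"jh":67,"l":30,"m":84},{"b":21,"mvj":82,"qsj":30},55,[61,88]],"uf":76,"wuw":[{"ib":74,"nhc":58,"w":48},{"cub":8,"gsa":56,"jjf":25,"o":19},{"jl":30,"kwl":56,"rod":92,"t":35}]}
After op 12 (replace /ok/1 82): {"ok":[[84,9,32,3],82,{"b":21,"mvj":82,"qsj":30},55,[61,88]],"uf":76,"wuw":[{"ib":74,"nhc":58,"w":48},{"cub":8,"gsa":56,"jjf":25,"o":19},{"jl":30,"kwl":56,"rod":92,"t":35}]}
After op 13 (add /ok/0 56): {"ok":[56,[84,9,32,3],82,{"b":21,"mvj":82,"qsj":30},55,[61,88]],"uf":76,"wuw":[{"ib":74,"nhc":58,"w":48},{"cub":8,"gsa":56,"jjf":25,"o":19},{"jl":30,"kwl":56,"rod":92,"t":35}]}
After op 14 (replace /wuw/2/t 99): {"ok":[56,[84,9,32,3],82,{"b":21,"mvj":82,"qsj":30},55,[61,88]],"uf":76,"wuw":[{"ib":74,"nhc":58,"w":48},{"cub":8,"gsa":56,"jjf":25,"o":19},{"jl":30,"kwl":56,"rod":92,"t":99}]}
After op 15 (add /wuw/2/yg 21): {"ok":[56,[84,9,32,3],82,{"b":21,"mvj":82,"qsj":30},55,[61,88]],"uf":76,"wuw":[{"ib":74,"nhc":58,"w":48},{"cub":8,"gsa":56,"jjf":25,"o":19},{"jl":30,"kwl":56,"rod":92,"t":99,"yg":21}]}
After op 16 (replace /ok/5/0 19): {"ok":[56,[84,9,32,3],82,{"b":21,"mvj":82,"qsj":30},55,[19,88]],"uf":76,"wuw":[{"ib":74,"nhc":58,"w":48},{"cub":8,"gsa":56,"jjf":25,"o":19},{"jl":30,"kwl":56,"rod":92,"t":99,"yg":21}]}
After op 17 (replace /ok/1/1 69): {"ok":[56,[84,69,32,3],82,{"b":21,"mvj":82,"qsj":30},55,[19,88]],"uf":76,"wuw":[{"ib":74,"nhc":58,"w":48},{"cub":8,"gsa":56,"jjf":25,"o":19},{"jl":30,"kwl":56,"rod":92,"t":99,"yg":21}]}
After op 18 (replace /wuw 9): {"ok":[56,[84,69,32,3],82,{"b":21,"mvj":82,"qsj":30},55,[19,88]],"uf":76,"wuw":9}
After op 19 (replace /ok 78): {"ok":78,"uf":76,"wuw":9}
After op 20 (add /qz 80): {"ok":78,"qz":80,"uf":76,"wuw":9}
After op 21 (replace /qz 73): {"ok":78,"qz":73,"uf":76,"wuw":9}
Value at /qz: 73

Answer: 73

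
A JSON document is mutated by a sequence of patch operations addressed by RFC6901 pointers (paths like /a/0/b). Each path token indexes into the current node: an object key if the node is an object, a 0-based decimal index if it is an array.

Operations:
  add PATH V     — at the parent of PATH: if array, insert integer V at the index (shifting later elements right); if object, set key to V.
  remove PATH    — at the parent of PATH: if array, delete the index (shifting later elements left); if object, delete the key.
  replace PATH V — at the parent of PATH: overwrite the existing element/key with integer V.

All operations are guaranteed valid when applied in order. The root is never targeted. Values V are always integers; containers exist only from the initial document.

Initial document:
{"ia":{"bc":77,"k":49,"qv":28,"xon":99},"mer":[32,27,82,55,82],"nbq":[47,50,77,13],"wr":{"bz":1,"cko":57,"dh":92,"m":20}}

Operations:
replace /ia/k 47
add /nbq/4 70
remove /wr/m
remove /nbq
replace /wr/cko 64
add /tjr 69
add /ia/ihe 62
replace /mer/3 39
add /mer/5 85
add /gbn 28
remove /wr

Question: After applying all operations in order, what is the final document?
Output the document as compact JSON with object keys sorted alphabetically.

Answer: {"gbn":28,"ia":{"bc":77,"ihe":62,"k":47,"qv":28,"xon":99},"mer":[32,27,82,39,82,85],"tjr":69}

Derivation:
After op 1 (replace /ia/k 47): {"ia":{"bc":77,"k":47,"qv":28,"xon":99},"mer":[32,27,82,55,82],"nbq":[47,50,77,13],"wr":{"bz":1,"cko":57,"dh":92,"m":20}}
After op 2 (add /nbq/4 70): {"ia":{"bc":77,"k":47,"qv":28,"xon":99},"mer":[32,27,82,55,82],"nbq":[47,50,77,13,70],"wr":{"bz":1,"cko":57,"dh":92,"m":20}}
After op 3 (remove /wr/m): {"ia":{"bc":77,"k":47,"qv":28,"xon":99},"mer":[32,27,82,55,82],"nbq":[47,50,77,13,70],"wr":{"bz":1,"cko":57,"dh":92}}
After op 4 (remove /nbq): {"ia":{"bc":77,"k":47,"qv":28,"xon":99},"mer":[32,27,82,55,82],"wr":{"bz":1,"cko":57,"dh":92}}
After op 5 (replace /wr/cko 64): {"ia":{"bc":77,"k":47,"qv":28,"xon":99},"mer":[32,27,82,55,82],"wr":{"bz":1,"cko":64,"dh":92}}
After op 6 (add /tjr 69): {"ia":{"bc":77,"k":47,"qv":28,"xon":99},"mer":[32,27,82,55,82],"tjr":69,"wr":{"bz":1,"cko":64,"dh":92}}
After op 7 (add /ia/ihe 62): {"ia":{"bc":77,"ihe":62,"k":47,"qv":28,"xon":99},"mer":[32,27,82,55,82],"tjr":69,"wr":{"bz":1,"cko":64,"dh":92}}
After op 8 (replace /mer/3 39): {"ia":{"bc":77,"ihe":62,"k":47,"qv":28,"xon":99},"mer":[32,27,82,39,82],"tjr":69,"wr":{"bz":1,"cko":64,"dh":92}}
After op 9 (add /mer/5 85): {"ia":{"bc":77,"ihe":62,"k":47,"qv":28,"xon":99},"mer":[32,27,82,39,82,85],"tjr":69,"wr":{"bz":1,"cko":64,"dh":92}}
After op 10 (add /gbn 28): {"gbn":28,"ia":{"bc":77,"ihe":62,"k":47,"qv":28,"xon":99},"mer":[32,27,82,39,82,85],"tjr":69,"wr":{"bz":1,"cko":64,"dh":92}}
After op 11 (remove /wr): {"gbn":28,"ia":{"bc":77,"ihe":62,"k":47,"qv":28,"xon":99},"mer":[32,27,82,39,82,85],"tjr":69}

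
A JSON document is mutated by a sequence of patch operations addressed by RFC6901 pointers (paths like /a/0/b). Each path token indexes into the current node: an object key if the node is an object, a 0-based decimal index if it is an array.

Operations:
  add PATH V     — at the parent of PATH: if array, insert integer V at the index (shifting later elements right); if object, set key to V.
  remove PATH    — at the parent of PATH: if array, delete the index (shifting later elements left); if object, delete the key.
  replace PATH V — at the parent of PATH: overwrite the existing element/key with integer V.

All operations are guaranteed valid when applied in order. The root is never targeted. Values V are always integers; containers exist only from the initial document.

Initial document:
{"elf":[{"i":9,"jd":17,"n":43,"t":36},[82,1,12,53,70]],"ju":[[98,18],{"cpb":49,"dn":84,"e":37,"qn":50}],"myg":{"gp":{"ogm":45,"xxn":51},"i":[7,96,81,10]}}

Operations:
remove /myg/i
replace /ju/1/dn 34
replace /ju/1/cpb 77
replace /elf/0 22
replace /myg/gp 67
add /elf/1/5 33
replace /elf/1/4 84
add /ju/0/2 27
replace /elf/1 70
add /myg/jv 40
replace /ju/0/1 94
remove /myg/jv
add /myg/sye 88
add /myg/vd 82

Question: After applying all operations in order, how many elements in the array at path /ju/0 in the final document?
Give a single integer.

After op 1 (remove /myg/i): {"elf":[{"i":9,"jd":17,"n":43,"t":36},[82,1,12,53,70]],"ju":[[98,18],{"cpb":49,"dn":84,"e":37,"qn":50}],"myg":{"gp":{"ogm":45,"xxn":51}}}
After op 2 (replace /ju/1/dn 34): {"elf":[{"i":9,"jd":17,"n":43,"t":36},[82,1,12,53,70]],"ju":[[98,18],{"cpb":49,"dn":34,"e":37,"qn":50}],"myg":{"gp":{"ogm":45,"xxn":51}}}
After op 3 (replace /ju/1/cpb 77): {"elf":[{"i":9,"jd":17,"n":43,"t":36},[82,1,12,53,70]],"ju":[[98,18],{"cpb":77,"dn":34,"e":37,"qn":50}],"myg":{"gp":{"ogm":45,"xxn":51}}}
After op 4 (replace /elf/0 22): {"elf":[22,[82,1,12,53,70]],"ju":[[98,18],{"cpb":77,"dn":34,"e":37,"qn":50}],"myg":{"gp":{"ogm":45,"xxn":51}}}
After op 5 (replace /myg/gp 67): {"elf":[22,[82,1,12,53,70]],"ju":[[98,18],{"cpb":77,"dn":34,"e":37,"qn":50}],"myg":{"gp":67}}
After op 6 (add /elf/1/5 33): {"elf":[22,[82,1,12,53,70,33]],"ju":[[98,18],{"cpb":77,"dn":34,"e":37,"qn":50}],"myg":{"gp":67}}
After op 7 (replace /elf/1/4 84): {"elf":[22,[82,1,12,53,84,33]],"ju":[[98,18],{"cpb":77,"dn":34,"e":37,"qn":50}],"myg":{"gp":67}}
After op 8 (add /ju/0/2 27): {"elf":[22,[82,1,12,53,84,33]],"ju":[[98,18,27],{"cpb":77,"dn":34,"e":37,"qn":50}],"myg":{"gp":67}}
After op 9 (replace /elf/1 70): {"elf":[22,70],"ju":[[98,18,27],{"cpb":77,"dn":34,"e":37,"qn":50}],"myg":{"gp":67}}
After op 10 (add /myg/jv 40): {"elf":[22,70],"ju":[[98,18,27],{"cpb":77,"dn":34,"e":37,"qn":50}],"myg":{"gp":67,"jv":40}}
After op 11 (replace /ju/0/1 94): {"elf":[22,70],"ju":[[98,94,27],{"cpb":77,"dn":34,"e":37,"qn":50}],"myg":{"gp":67,"jv":40}}
After op 12 (remove /myg/jv): {"elf":[22,70],"ju":[[98,94,27],{"cpb":77,"dn":34,"e":37,"qn":50}],"myg":{"gp":67}}
After op 13 (add /myg/sye 88): {"elf":[22,70],"ju":[[98,94,27],{"cpb":77,"dn":34,"e":37,"qn":50}],"myg":{"gp":67,"sye":88}}
After op 14 (add /myg/vd 82): {"elf":[22,70],"ju":[[98,94,27],{"cpb":77,"dn":34,"e":37,"qn":50}],"myg":{"gp":67,"sye":88,"vd":82}}
Size at path /ju/0: 3

Answer: 3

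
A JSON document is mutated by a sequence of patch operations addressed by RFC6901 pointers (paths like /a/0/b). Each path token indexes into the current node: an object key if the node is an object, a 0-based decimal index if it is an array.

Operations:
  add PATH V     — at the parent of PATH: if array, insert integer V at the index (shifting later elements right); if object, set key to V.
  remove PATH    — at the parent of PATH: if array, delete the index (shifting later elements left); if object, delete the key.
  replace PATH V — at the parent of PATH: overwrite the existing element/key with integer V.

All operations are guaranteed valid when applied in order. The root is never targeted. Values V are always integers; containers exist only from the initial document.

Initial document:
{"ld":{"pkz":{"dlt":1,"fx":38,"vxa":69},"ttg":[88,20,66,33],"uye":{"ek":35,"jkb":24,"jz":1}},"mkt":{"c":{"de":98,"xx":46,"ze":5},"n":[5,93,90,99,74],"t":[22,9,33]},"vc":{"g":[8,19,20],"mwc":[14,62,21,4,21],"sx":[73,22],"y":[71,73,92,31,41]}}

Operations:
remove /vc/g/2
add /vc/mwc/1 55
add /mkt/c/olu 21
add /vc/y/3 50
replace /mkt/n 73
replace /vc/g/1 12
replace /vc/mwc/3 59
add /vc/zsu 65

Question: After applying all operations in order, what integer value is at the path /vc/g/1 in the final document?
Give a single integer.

Answer: 12

Derivation:
After op 1 (remove /vc/g/2): {"ld":{"pkz":{"dlt":1,"fx":38,"vxa":69},"ttg":[88,20,66,33],"uye":{"ek":35,"jkb":24,"jz":1}},"mkt":{"c":{"de":98,"xx":46,"ze":5},"n":[5,93,90,99,74],"t":[22,9,33]},"vc":{"g":[8,19],"mwc":[14,62,21,4,21],"sx":[73,22],"y":[71,73,92,31,41]}}
After op 2 (add /vc/mwc/1 55): {"ld":{"pkz":{"dlt":1,"fx":38,"vxa":69},"ttg":[88,20,66,33],"uye":{"ek":35,"jkb":24,"jz":1}},"mkt":{"c":{"de":98,"xx":46,"ze":5},"n":[5,93,90,99,74],"t":[22,9,33]},"vc":{"g":[8,19],"mwc":[14,55,62,21,4,21],"sx":[73,22],"y":[71,73,92,31,41]}}
After op 3 (add /mkt/c/olu 21): {"ld":{"pkz":{"dlt":1,"fx":38,"vxa":69},"ttg":[88,20,66,33],"uye":{"ek":35,"jkb":24,"jz":1}},"mkt":{"c":{"de":98,"olu":21,"xx":46,"ze":5},"n":[5,93,90,99,74],"t":[22,9,33]},"vc":{"g":[8,19],"mwc":[14,55,62,21,4,21],"sx":[73,22],"y":[71,73,92,31,41]}}
After op 4 (add /vc/y/3 50): {"ld":{"pkz":{"dlt":1,"fx":38,"vxa":69},"ttg":[88,20,66,33],"uye":{"ek":35,"jkb":24,"jz":1}},"mkt":{"c":{"de":98,"olu":21,"xx":46,"ze":5},"n":[5,93,90,99,74],"t":[22,9,33]},"vc":{"g":[8,19],"mwc":[14,55,62,21,4,21],"sx":[73,22],"y":[71,73,92,50,31,41]}}
After op 5 (replace /mkt/n 73): {"ld":{"pkz":{"dlt":1,"fx":38,"vxa":69},"ttg":[88,20,66,33],"uye":{"ek":35,"jkb":24,"jz":1}},"mkt":{"c":{"de":98,"olu":21,"xx":46,"ze":5},"n":73,"t":[22,9,33]},"vc":{"g":[8,19],"mwc":[14,55,62,21,4,21],"sx":[73,22],"y":[71,73,92,50,31,41]}}
After op 6 (replace /vc/g/1 12): {"ld":{"pkz":{"dlt":1,"fx":38,"vxa":69},"ttg":[88,20,66,33],"uye":{"ek":35,"jkb":24,"jz":1}},"mkt":{"c":{"de":98,"olu":21,"xx":46,"ze":5},"n":73,"t":[22,9,33]},"vc":{"g":[8,12],"mwc":[14,55,62,21,4,21],"sx":[73,22],"y":[71,73,92,50,31,41]}}
After op 7 (replace /vc/mwc/3 59): {"ld":{"pkz":{"dlt":1,"fx":38,"vxa":69},"ttg":[88,20,66,33],"uye":{"ek":35,"jkb":24,"jz":1}},"mkt":{"c":{"de":98,"olu":21,"xx":46,"ze":5},"n":73,"t":[22,9,33]},"vc":{"g":[8,12],"mwc":[14,55,62,59,4,21],"sx":[73,22],"y":[71,73,92,50,31,41]}}
After op 8 (add /vc/zsu 65): {"ld":{"pkz":{"dlt":1,"fx":38,"vxa":69},"ttg":[88,20,66,33],"uye":{"ek":35,"jkb":24,"jz":1}},"mkt":{"c":{"de":98,"olu":21,"xx":46,"ze":5},"n":73,"t":[22,9,33]},"vc":{"g":[8,12],"mwc":[14,55,62,59,4,21],"sx":[73,22],"y":[71,73,92,50,31,41],"zsu":65}}
Value at /vc/g/1: 12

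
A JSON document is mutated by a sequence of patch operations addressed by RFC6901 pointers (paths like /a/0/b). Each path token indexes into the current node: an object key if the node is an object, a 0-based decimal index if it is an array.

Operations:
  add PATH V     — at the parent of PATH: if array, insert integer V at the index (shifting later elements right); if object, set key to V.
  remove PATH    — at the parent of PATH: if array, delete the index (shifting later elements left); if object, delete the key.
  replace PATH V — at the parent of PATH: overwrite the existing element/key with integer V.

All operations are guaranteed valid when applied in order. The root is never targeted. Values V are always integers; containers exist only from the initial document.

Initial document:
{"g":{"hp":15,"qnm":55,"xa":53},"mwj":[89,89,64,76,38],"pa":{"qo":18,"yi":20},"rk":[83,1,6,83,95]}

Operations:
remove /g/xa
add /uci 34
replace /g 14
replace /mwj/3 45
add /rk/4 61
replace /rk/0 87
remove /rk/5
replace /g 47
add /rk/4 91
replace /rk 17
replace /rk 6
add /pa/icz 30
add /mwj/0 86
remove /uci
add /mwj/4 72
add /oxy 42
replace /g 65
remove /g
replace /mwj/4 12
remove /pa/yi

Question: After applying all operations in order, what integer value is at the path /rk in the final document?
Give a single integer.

Answer: 6

Derivation:
After op 1 (remove /g/xa): {"g":{"hp":15,"qnm":55},"mwj":[89,89,64,76,38],"pa":{"qo":18,"yi":20},"rk":[83,1,6,83,95]}
After op 2 (add /uci 34): {"g":{"hp":15,"qnm":55},"mwj":[89,89,64,76,38],"pa":{"qo":18,"yi":20},"rk":[83,1,6,83,95],"uci":34}
After op 3 (replace /g 14): {"g":14,"mwj":[89,89,64,76,38],"pa":{"qo":18,"yi":20},"rk":[83,1,6,83,95],"uci":34}
After op 4 (replace /mwj/3 45): {"g":14,"mwj":[89,89,64,45,38],"pa":{"qo":18,"yi":20},"rk":[83,1,6,83,95],"uci":34}
After op 5 (add /rk/4 61): {"g":14,"mwj":[89,89,64,45,38],"pa":{"qo":18,"yi":20},"rk":[83,1,6,83,61,95],"uci":34}
After op 6 (replace /rk/0 87): {"g":14,"mwj":[89,89,64,45,38],"pa":{"qo":18,"yi":20},"rk":[87,1,6,83,61,95],"uci":34}
After op 7 (remove /rk/5): {"g":14,"mwj":[89,89,64,45,38],"pa":{"qo":18,"yi":20},"rk":[87,1,6,83,61],"uci":34}
After op 8 (replace /g 47): {"g":47,"mwj":[89,89,64,45,38],"pa":{"qo":18,"yi":20},"rk":[87,1,6,83,61],"uci":34}
After op 9 (add /rk/4 91): {"g":47,"mwj":[89,89,64,45,38],"pa":{"qo":18,"yi":20},"rk":[87,1,6,83,91,61],"uci":34}
After op 10 (replace /rk 17): {"g":47,"mwj":[89,89,64,45,38],"pa":{"qo":18,"yi":20},"rk":17,"uci":34}
After op 11 (replace /rk 6): {"g":47,"mwj":[89,89,64,45,38],"pa":{"qo":18,"yi":20},"rk":6,"uci":34}
After op 12 (add /pa/icz 30): {"g":47,"mwj":[89,89,64,45,38],"pa":{"icz":30,"qo":18,"yi":20},"rk":6,"uci":34}
After op 13 (add /mwj/0 86): {"g":47,"mwj":[86,89,89,64,45,38],"pa":{"icz":30,"qo":18,"yi":20},"rk":6,"uci":34}
After op 14 (remove /uci): {"g":47,"mwj":[86,89,89,64,45,38],"pa":{"icz":30,"qo":18,"yi":20},"rk":6}
After op 15 (add /mwj/4 72): {"g":47,"mwj":[86,89,89,64,72,45,38],"pa":{"icz":30,"qo":18,"yi":20},"rk":6}
After op 16 (add /oxy 42): {"g":47,"mwj":[86,89,89,64,72,45,38],"oxy":42,"pa":{"icz":30,"qo":18,"yi":20},"rk":6}
After op 17 (replace /g 65): {"g":65,"mwj":[86,89,89,64,72,45,38],"oxy":42,"pa":{"icz":30,"qo":18,"yi":20},"rk":6}
After op 18 (remove /g): {"mwj":[86,89,89,64,72,45,38],"oxy":42,"pa":{"icz":30,"qo":18,"yi":20},"rk":6}
After op 19 (replace /mwj/4 12): {"mwj":[86,89,89,64,12,45,38],"oxy":42,"pa":{"icz":30,"qo":18,"yi":20},"rk":6}
After op 20 (remove /pa/yi): {"mwj":[86,89,89,64,12,45,38],"oxy":42,"pa":{"icz":30,"qo":18},"rk":6}
Value at /rk: 6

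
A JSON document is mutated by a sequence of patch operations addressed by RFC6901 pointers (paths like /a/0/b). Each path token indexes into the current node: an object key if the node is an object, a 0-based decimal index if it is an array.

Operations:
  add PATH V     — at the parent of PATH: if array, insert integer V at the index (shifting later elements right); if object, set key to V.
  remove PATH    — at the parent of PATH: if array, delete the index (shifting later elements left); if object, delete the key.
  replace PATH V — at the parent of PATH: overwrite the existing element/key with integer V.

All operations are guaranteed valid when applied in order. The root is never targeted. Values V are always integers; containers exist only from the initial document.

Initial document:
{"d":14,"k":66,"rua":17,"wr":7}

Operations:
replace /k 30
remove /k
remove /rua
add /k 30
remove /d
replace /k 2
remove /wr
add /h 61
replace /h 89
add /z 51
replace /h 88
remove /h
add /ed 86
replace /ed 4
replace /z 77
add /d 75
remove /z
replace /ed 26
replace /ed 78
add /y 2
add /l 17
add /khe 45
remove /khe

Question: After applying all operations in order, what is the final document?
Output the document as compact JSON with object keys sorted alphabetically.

After op 1 (replace /k 30): {"d":14,"k":30,"rua":17,"wr":7}
After op 2 (remove /k): {"d":14,"rua":17,"wr":7}
After op 3 (remove /rua): {"d":14,"wr":7}
After op 4 (add /k 30): {"d":14,"k":30,"wr":7}
After op 5 (remove /d): {"k":30,"wr":7}
After op 6 (replace /k 2): {"k":2,"wr":7}
After op 7 (remove /wr): {"k":2}
After op 8 (add /h 61): {"h":61,"k":2}
After op 9 (replace /h 89): {"h":89,"k":2}
After op 10 (add /z 51): {"h":89,"k":2,"z":51}
After op 11 (replace /h 88): {"h":88,"k":2,"z":51}
After op 12 (remove /h): {"k":2,"z":51}
After op 13 (add /ed 86): {"ed":86,"k":2,"z":51}
After op 14 (replace /ed 4): {"ed":4,"k":2,"z":51}
After op 15 (replace /z 77): {"ed":4,"k":2,"z":77}
After op 16 (add /d 75): {"d":75,"ed":4,"k":2,"z":77}
After op 17 (remove /z): {"d":75,"ed":4,"k":2}
After op 18 (replace /ed 26): {"d":75,"ed":26,"k":2}
After op 19 (replace /ed 78): {"d":75,"ed":78,"k":2}
After op 20 (add /y 2): {"d":75,"ed":78,"k":2,"y":2}
After op 21 (add /l 17): {"d":75,"ed":78,"k":2,"l":17,"y":2}
After op 22 (add /khe 45): {"d":75,"ed":78,"k":2,"khe":45,"l":17,"y":2}
After op 23 (remove /khe): {"d":75,"ed":78,"k":2,"l":17,"y":2}

Answer: {"d":75,"ed":78,"k":2,"l":17,"y":2}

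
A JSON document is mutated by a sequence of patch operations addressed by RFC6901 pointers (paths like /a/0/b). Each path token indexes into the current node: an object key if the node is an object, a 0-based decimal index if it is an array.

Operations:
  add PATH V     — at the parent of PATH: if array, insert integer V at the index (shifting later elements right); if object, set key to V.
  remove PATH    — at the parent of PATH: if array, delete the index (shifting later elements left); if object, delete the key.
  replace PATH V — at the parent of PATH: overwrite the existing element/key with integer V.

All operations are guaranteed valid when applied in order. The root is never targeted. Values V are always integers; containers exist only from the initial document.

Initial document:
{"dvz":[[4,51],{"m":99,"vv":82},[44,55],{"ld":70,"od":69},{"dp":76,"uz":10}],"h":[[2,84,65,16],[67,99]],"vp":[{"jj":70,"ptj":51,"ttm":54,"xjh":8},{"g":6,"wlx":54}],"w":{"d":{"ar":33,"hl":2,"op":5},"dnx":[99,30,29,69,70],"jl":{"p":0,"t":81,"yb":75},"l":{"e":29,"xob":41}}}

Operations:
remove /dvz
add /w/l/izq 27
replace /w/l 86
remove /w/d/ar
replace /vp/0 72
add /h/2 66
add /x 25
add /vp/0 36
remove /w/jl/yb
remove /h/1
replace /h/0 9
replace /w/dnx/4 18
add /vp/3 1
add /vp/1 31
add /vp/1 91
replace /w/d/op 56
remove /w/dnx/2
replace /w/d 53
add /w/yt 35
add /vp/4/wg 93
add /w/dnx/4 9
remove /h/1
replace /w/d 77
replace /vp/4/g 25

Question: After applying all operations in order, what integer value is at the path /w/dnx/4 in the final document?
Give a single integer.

After op 1 (remove /dvz): {"h":[[2,84,65,16],[67,99]],"vp":[{"jj":70,"ptj":51,"ttm":54,"xjh":8},{"g":6,"wlx":54}],"w":{"d":{"ar":33,"hl":2,"op":5},"dnx":[99,30,29,69,70],"jl":{"p":0,"t":81,"yb":75},"l":{"e":29,"xob":41}}}
After op 2 (add /w/l/izq 27): {"h":[[2,84,65,16],[67,99]],"vp":[{"jj":70,"ptj":51,"ttm":54,"xjh":8},{"g":6,"wlx":54}],"w":{"d":{"ar":33,"hl":2,"op":5},"dnx":[99,30,29,69,70],"jl":{"p":0,"t":81,"yb":75},"l":{"e":29,"izq":27,"xob":41}}}
After op 3 (replace /w/l 86): {"h":[[2,84,65,16],[67,99]],"vp":[{"jj":70,"ptj":51,"ttm":54,"xjh":8},{"g":6,"wlx":54}],"w":{"d":{"ar":33,"hl":2,"op":5},"dnx":[99,30,29,69,70],"jl":{"p":0,"t":81,"yb":75},"l":86}}
After op 4 (remove /w/d/ar): {"h":[[2,84,65,16],[67,99]],"vp":[{"jj":70,"ptj":51,"ttm":54,"xjh":8},{"g":6,"wlx":54}],"w":{"d":{"hl":2,"op":5},"dnx":[99,30,29,69,70],"jl":{"p":0,"t":81,"yb":75},"l":86}}
After op 5 (replace /vp/0 72): {"h":[[2,84,65,16],[67,99]],"vp":[72,{"g":6,"wlx":54}],"w":{"d":{"hl":2,"op":5},"dnx":[99,30,29,69,70],"jl":{"p":0,"t":81,"yb":75},"l":86}}
After op 6 (add /h/2 66): {"h":[[2,84,65,16],[67,99],66],"vp":[72,{"g":6,"wlx":54}],"w":{"d":{"hl":2,"op":5},"dnx":[99,30,29,69,70],"jl":{"p":0,"t":81,"yb":75},"l":86}}
After op 7 (add /x 25): {"h":[[2,84,65,16],[67,99],66],"vp":[72,{"g":6,"wlx":54}],"w":{"d":{"hl":2,"op":5},"dnx":[99,30,29,69,70],"jl":{"p":0,"t":81,"yb":75},"l":86},"x":25}
After op 8 (add /vp/0 36): {"h":[[2,84,65,16],[67,99],66],"vp":[36,72,{"g":6,"wlx":54}],"w":{"d":{"hl":2,"op":5},"dnx":[99,30,29,69,70],"jl":{"p":0,"t":81,"yb":75},"l":86},"x":25}
After op 9 (remove /w/jl/yb): {"h":[[2,84,65,16],[67,99],66],"vp":[36,72,{"g":6,"wlx":54}],"w":{"d":{"hl":2,"op":5},"dnx":[99,30,29,69,70],"jl":{"p":0,"t":81},"l":86},"x":25}
After op 10 (remove /h/1): {"h":[[2,84,65,16],66],"vp":[36,72,{"g":6,"wlx":54}],"w":{"d":{"hl":2,"op":5},"dnx":[99,30,29,69,70],"jl":{"p":0,"t":81},"l":86},"x":25}
After op 11 (replace /h/0 9): {"h":[9,66],"vp":[36,72,{"g":6,"wlx":54}],"w":{"d":{"hl":2,"op":5},"dnx":[99,30,29,69,70],"jl":{"p":0,"t":81},"l":86},"x":25}
After op 12 (replace /w/dnx/4 18): {"h":[9,66],"vp":[36,72,{"g":6,"wlx":54}],"w":{"d":{"hl":2,"op":5},"dnx":[99,30,29,69,18],"jl":{"p":0,"t":81},"l":86},"x":25}
After op 13 (add /vp/3 1): {"h":[9,66],"vp":[36,72,{"g":6,"wlx":54},1],"w":{"d":{"hl":2,"op":5},"dnx":[99,30,29,69,18],"jl":{"p":0,"t":81},"l":86},"x":25}
After op 14 (add /vp/1 31): {"h":[9,66],"vp":[36,31,72,{"g":6,"wlx":54},1],"w":{"d":{"hl":2,"op":5},"dnx":[99,30,29,69,18],"jl":{"p":0,"t":81},"l":86},"x":25}
After op 15 (add /vp/1 91): {"h":[9,66],"vp":[36,91,31,72,{"g":6,"wlx":54},1],"w":{"d":{"hl":2,"op":5},"dnx":[99,30,29,69,18],"jl":{"p":0,"t":81},"l":86},"x":25}
After op 16 (replace /w/d/op 56): {"h":[9,66],"vp":[36,91,31,72,{"g":6,"wlx":54},1],"w":{"d":{"hl":2,"op":56},"dnx":[99,30,29,69,18],"jl":{"p":0,"t":81},"l":86},"x":25}
After op 17 (remove /w/dnx/2): {"h":[9,66],"vp":[36,91,31,72,{"g":6,"wlx":54},1],"w":{"d":{"hl":2,"op":56},"dnx":[99,30,69,18],"jl":{"p":0,"t":81},"l":86},"x":25}
After op 18 (replace /w/d 53): {"h":[9,66],"vp":[36,91,31,72,{"g":6,"wlx":54},1],"w":{"d":53,"dnx":[99,30,69,18],"jl":{"p":0,"t":81},"l":86},"x":25}
After op 19 (add /w/yt 35): {"h":[9,66],"vp":[36,91,31,72,{"g":6,"wlx":54},1],"w":{"d":53,"dnx":[99,30,69,18],"jl":{"p":0,"t":81},"l":86,"yt":35},"x":25}
After op 20 (add /vp/4/wg 93): {"h":[9,66],"vp":[36,91,31,72,{"g":6,"wg":93,"wlx":54},1],"w":{"d":53,"dnx":[99,30,69,18],"jl":{"p":0,"t":81},"l":86,"yt":35},"x":25}
After op 21 (add /w/dnx/4 9): {"h":[9,66],"vp":[36,91,31,72,{"g":6,"wg":93,"wlx":54},1],"w":{"d":53,"dnx":[99,30,69,18,9],"jl":{"p":0,"t":81},"l":86,"yt":35},"x":25}
After op 22 (remove /h/1): {"h":[9],"vp":[36,91,31,72,{"g":6,"wg":93,"wlx":54},1],"w":{"d":53,"dnx":[99,30,69,18,9],"jl":{"p":0,"t":81},"l":86,"yt":35},"x":25}
After op 23 (replace /w/d 77): {"h":[9],"vp":[36,91,31,72,{"g":6,"wg":93,"wlx":54},1],"w":{"d":77,"dnx":[99,30,69,18,9],"jl":{"p":0,"t":81},"l":86,"yt":35},"x":25}
After op 24 (replace /vp/4/g 25): {"h":[9],"vp":[36,91,31,72,{"g":25,"wg":93,"wlx":54},1],"w":{"d":77,"dnx":[99,30,69,18,9],"jl":{"p":0,"t":81},"l":86,"yt":35},"x":25}
Value at /w/dnx/4: 9

Answer: 9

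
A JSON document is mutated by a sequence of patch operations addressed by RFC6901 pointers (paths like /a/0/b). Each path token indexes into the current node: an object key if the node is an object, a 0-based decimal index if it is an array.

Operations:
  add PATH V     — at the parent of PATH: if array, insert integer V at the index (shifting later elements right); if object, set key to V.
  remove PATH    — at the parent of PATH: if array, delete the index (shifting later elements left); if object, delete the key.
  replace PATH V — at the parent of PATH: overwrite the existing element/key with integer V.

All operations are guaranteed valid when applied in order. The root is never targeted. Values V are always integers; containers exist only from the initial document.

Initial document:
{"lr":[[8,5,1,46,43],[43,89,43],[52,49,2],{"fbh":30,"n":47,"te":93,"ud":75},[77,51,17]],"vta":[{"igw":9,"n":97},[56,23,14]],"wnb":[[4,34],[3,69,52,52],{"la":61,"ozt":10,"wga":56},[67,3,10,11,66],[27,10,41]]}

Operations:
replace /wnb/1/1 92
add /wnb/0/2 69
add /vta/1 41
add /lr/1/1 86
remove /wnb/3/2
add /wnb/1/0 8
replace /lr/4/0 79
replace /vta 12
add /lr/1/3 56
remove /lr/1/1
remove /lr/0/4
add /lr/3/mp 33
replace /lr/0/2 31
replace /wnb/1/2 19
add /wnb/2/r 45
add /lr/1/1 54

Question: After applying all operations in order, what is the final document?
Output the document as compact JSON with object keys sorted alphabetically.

After op 1 (replace /wnb/1/1 92): {"lr":[[8,5,1,46,43],[43,89,43],[52,49,2],{"fbh":30,"n":47,"te":93,"ud":75},[77,51,17]],"vta":[{"igw":9,"n":97},[56,23,14]],"wnb":[[4,34],[3,92,52,52],{"la":61,"ozt":10,"wga":56},[67,3,10,11,66],[27,10,41]]}
After op 2 (add /wnb/0/2 69): {"lr":[[8,5,1,46,43],[43,89,43],[52,49,2],{"fbh":30,"n":47,"te":93,"ud":75},[77,51,17]],"vta":[{"igw":9,"n":97},[56,23,14]],"wnb":[[4,34,69],[3,92,52,52],{"la":61,"ozt":10,"wga":56},[67,3,10,11,66],[27,10,41]]}
After op 3 (add /vta/1 41): {"lr":[[8,5,1,46,43],[43,89,43],[52,49,2],{"fbh":30,"n":47,"te":93,"ud":75},[77,51,17]],"vta":[{"igw":9,"n":97},41,[56,23,14]],"wnb":[[4,34,69],[3,92,52,52],{"la":61,"ozt":10,"wga":56},[67,3,10,11,66],[27,10,41]]}
After op 4 (add /lr/1/1 86): {"lr":[[8,5,1,46,43],[43,86,89,43],[52,49,2],{"fbh":30,"n":47,"te":93,"ud":75},[77,51,17]],"vta":[{"igw":9,"n":97},41,[56,23,14]],"wnb":[[4,34,69],[3,92,52,52],{"la":61,"ozt":10,"wga":56},[67,3,10,11,66],[27,10,41]]}
After op 5 (remove /wnb/3/2): {"lr":[[8,5,1,46,43],[43,86,89,43],[52,49,2],{"fbh":30,"n":47,"te":93,"ud":75},[77,51,17]],"vta":[{"igw":9,"n":97},41,[56,23,14]],"wnb":[[4,34,69],[3,92,52,52],{"la":61,"ozt":10,"wga":56},[67,3,11,66],[27,10,41]]}
After op 6 (add /wnb/1/0 8): {"lr":[[8,5,1,46,43],[43,86,89,43],[52,49,2],{"fbh":30,"n":47,"te":93,"ud":75},[77,51,17]],"vta":[{"igw":9,"n":97},41,[56,23,14]],"wnb":[[4,34,69],[8,3,92,52,52],{"la":61,"ozt":10,"wga":56},[67,3,11,66],[27,10,41]]}
After op 7 (replace /lr/4/0 79): {"lr":[[8,5,1,46,43],[43,86,89,43],[52,49,2],{"fbh":30,"n":47,"te":93,"ud":75},[79,51,17]],"vta":[{"igw":9,"n":97},41,[56,23,14]],"wnb":[[4,34,69],[8,3,92,52,52],{"la":61,"ozt":10,"wga":56},[67,3,11,66],[27,10,41]]}
After op 8 (replace /vta 12): {"lr":[[8,5,1,46,43],[43,86,89,43],[52,49,2],{"fbh":30,"n":47,"te":93,"ud":75},[79,51,17]],"vta":12,"wnb":[[4,34,69],[8,3,92,52,52],{"la":61,"ozt":10,"wga":56},[67,3,11,66],[27,10,41]]}
After op 9 (add /lr/1/3 56): {"lr":[[8,5,1,46,43],[43,86,89,56,43],[52,49,2],{"fbh":30,"n":47,"te":93,"ud":75},[79,51,17]],"vta":12,"wnb":[[4,34,69],[8,3,92,52,52],{"la":61,"ozt":10,"wga":56},[67,3,11,66],[27,10,41]]}
After op 10 (remove /lr/1/1): {"lr":[[8,5,1,46,43],[43,89,56,43],[52,49,2],{"fbh":30,"n":47,"te":93,"ud":75},[79,51,17]],"vta":12,"wnb":[[4,34,69],[8,3,92,52,52],{"la":61,"ozt":10,"wga":56},[67,3,11,66],[27,10,41]]}
After op 11 (remove /lr/0/4): {"lr":[[8,5,1,46],[43,89,56,43],[52,49,2],{"fbh":30,"n":47,"te":93,"ud":75},[79,51,17]],"vta":12,"wnb":[[4,34,69],[8,3,92,52,52],{"la":61,"ozt":10,"wga":56},[67,3,11,66],[27,10,41]]}
After op 12 (add /lr/3/mp 33): {"lr":[[8,5,1,46],[43,89,56,43],[52,49,2],{"fbh":30,"mp":33,"n":47,"te":93,"ud":75},[79,51,17]],"vta":12,"wnb":[[4,34,69],[8,3,92,52,52],{"la":61,"ozt":10,"wga":56},[67,3,11,66],[27,10,41]]}
After op 13 (replace /lr/0/2 31): {"lr":[[8,5,31,46],[43,89,56,43],[52,49,2],{"fbh":30,"mp":33,"n":47,"te":93,"ud":75},[79,51,17]],"vta":12,"wnb":[[4,34,69],[8,3,92,52,52],{"la":61,"ozt":10,"wga":56},[67,3,11,66],[27,10,41]]}
After op 14 (replace /wnb/1/2 19): {"lr":[[8,5,31,46],[43,89,56,43],[52,49,2],{"fbh":30,"mp":33,"n":47,"te":93,"ud":75},[79,51,17]],"vta":12,"wnb":[[4,34,69],[8,3,19,52,52],{"la":61,"ozt":10,"wga":56},[67,3,11,66],[27,10,41]]}
After op 15 (add /wnb/2/r 45): {"lr":[[8,5,31,46],[43,89,56,43],[52,49,2],{"fbh":30,"mp":33,"n":47,"te":93,"ud":75},[79,51,17]],"vta":12,"wnb":[[4,34,69],[8,3,19,52,52],{"la":61,"ozt":10,"r":45,"wga":56},[67,3,11,66],[27,10,41]]}
After op 16 (add /lr/1/1 54): {"lr":[[8,5,31,46],[43,54,89,56,43],[52,49,2],{"fbh":30,"mp":33,"n":47,"te":93,"ud":75},[79,51,17]],"vta":12,"wnb":[[4,34,69],[8,3,19,52,52],{"la":61,"ozt":10,"r":45,"wga":56},[67,3,11,66],[27,10,41]]}

Answer: {"lr":[[8,5,31,46],[43,54,89,56,43],[52,49,2],{"fbh":30,"mp":33,"n":47,"te":93,"ud":75},[79,51,17]],"vta":12,"wnb":[[4,34,69],[8,3,19,52,52],{"la":61,"ozt":10,"r":45,"wga":56},[67,3,11,66],[27,10,41]]}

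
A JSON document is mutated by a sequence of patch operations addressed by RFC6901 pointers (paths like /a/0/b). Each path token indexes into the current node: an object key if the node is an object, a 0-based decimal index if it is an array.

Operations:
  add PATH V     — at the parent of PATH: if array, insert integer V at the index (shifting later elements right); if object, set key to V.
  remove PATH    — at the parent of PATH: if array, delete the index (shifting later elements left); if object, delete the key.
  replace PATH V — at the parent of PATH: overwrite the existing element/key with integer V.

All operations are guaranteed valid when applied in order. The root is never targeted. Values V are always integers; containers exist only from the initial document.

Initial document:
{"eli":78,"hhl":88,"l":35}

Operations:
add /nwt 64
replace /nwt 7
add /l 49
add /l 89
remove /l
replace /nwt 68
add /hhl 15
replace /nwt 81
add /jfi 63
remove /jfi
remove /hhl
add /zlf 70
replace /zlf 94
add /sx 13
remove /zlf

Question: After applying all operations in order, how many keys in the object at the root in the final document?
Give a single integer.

Answer: 3

Derivation:
After op 1 (add /nwt 64): {"eli":78,"hhl":88,"l":35,"nwt":64}
After op 2 (replace /nwt 7): {"eli":78,"hhl":88,"l":35,"nwt":7}
After op 3 (add /l 49): {"eli":78,"hhl":88,"l":49,"nwt":7}
After op 4 (add /l 89): {"eli":78,"hhl":88,"l":89,"nwt":7}
After op 5 (remove /l): {"eli":78,"hhl":88,"nwt":7}
After op 6 (replace /nwt 68): {"eli":78,"hhl":88,"nwt":68}
After op 7 (add /hhl 15): {"eli":78,"hhl":15,"nwt":68}
After op 8 (replace /nwt 81): {"eli":78,"hhl":15,"nwt":81}
After op 9 (add /jfi 63): {"eli":78,"hhl":15,"jfi":63,"nwt":81}
After op 10 (remove /jfi): {"eli":78,"hhl":15,"nwt":81}
After op 11 (remove /hhl): {"eli":78,"nwt":81}
After op 12 (add /zlf 70): {"eli":78,"nwt":81,"zlf":70}
After op 13 (replace /zlf 94): {"eli":78,"nwt":81,"zlf":94}
After op 14 (add /sx 13): {"eli":78,"nwt":81,"sx":13,"zlf":94}
After op 15 (remove /zlf): {"eli":78,"nwt":81,"sx":13}
Size at the root: 3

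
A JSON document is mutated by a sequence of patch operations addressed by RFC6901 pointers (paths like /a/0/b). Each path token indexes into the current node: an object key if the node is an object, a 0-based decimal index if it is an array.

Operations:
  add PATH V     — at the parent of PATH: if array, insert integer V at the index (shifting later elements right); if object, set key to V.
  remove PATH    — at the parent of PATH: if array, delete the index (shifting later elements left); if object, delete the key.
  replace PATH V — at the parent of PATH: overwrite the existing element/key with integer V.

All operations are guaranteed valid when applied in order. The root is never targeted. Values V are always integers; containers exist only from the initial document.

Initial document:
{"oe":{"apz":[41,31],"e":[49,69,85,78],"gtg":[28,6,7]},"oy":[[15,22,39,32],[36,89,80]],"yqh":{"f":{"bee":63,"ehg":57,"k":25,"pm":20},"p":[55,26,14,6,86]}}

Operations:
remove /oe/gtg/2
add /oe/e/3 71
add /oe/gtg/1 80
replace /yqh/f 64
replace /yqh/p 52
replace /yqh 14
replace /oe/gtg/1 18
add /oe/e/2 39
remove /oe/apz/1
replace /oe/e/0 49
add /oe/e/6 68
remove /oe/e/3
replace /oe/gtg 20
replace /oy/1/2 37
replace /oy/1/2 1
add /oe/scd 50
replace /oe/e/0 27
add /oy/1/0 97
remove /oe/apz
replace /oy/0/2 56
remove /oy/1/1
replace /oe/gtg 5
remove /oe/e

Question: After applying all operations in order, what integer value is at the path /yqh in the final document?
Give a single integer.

After op 1 (remove /oe/gtg/2): {"oe":{"apz":[41,31],"e":[49,69,85,78],"gtg":[28,6]},"oy":[[15,22,39,32],[36,89,80]],"yqh":{"f":{"bee":63,"ehg":57,"k":25,"pm":20},"p":[55,26,14,6,86]}}
After op 2 (add /oe/e/3 71): {"oe":{"apz":[41,31],"e":[49,69,85,71,78],"gtg":[28,6]},"oy":[[15,22,39,32],[36,89,80]],"yqh":{"f":{"bee":63,"ehg":57,"k":25,"pm":20},"p":[55,26,14,6,86]}}
After op 3 (add /oe/gtg/1 80): {"oe":{"apz":[41,31],"e":[49,69,85,71,78],"gtg":[28,80,6]},"oy":[[15,22,39,32],[36,89,80]],"yqh":{"f":{"bee":63,"ehg":57,"k":25,"pm":20},"p":[55,26,14,6,86]}}
After op 4 (replace /yqh/f 64): {"oe":{"apz":[41,31],"e":[49,69,85,71,78],"gtg":[28,80,6]},"oy":[[15,22,39,32],[36,89,80]],"yqh":{"f":64,"p":[55,26,14,6,86]}}
After op 5 (replace /yqh/p 52): {"oe":{"apz":[41,31],"e":[49,69,85,71,78],"gtg":[28,80,6]},"oy":[[15,22,39,32],[36,89,80]],"yqh":{"f":64,"p":52}}
After op 6 (replace /yqh 14): {"oe":{"apz":[41,31],"e":[49,69,85,71,78],"gtg":[28,80,6]},"oy":[[15,22,39,32],[36,89,80]],"yqh":14}
After op 7 (replace /oe/gtg/1 18): {"oe":{"apz":[41,31],"e":[49,69,85,71,78],"gtg":[28,18,6]},"oy":[[15,22,39,32],[36,89,80]],"yqh":14}
After op 8 (add /oe/e/2 39): {"oe":{"apz":[41,31],"e":[49,69,39,85,71,78],"gtg":[28,18,6]},"oy":[[15,22,39,32],[36,89,80]],"yqh":14}
After op 9 (remove /oe/apz/1): {"oe":{"apz":[41],"e":[49,69,39,85,71,78],"gtg":[28,18,6]},"oy":[[15,22,39,32],[36,89,80]],"yqh":14}
After op 10 (replace /oe/e/0 49): {"oe":{"apz":[41],"e":[49,69,39,85,71,78],"gtg":[28,18,6]},"oy":[[15,22,39,32],[36,89,80]],"yqh":14}
After op 11 (add /oe/e/6 68): {"oe":{"apz":[41],"e":[49,69,39,85,71,78,68],"gtg":[28,18,6]},"oy":[[15,22,39,32],[36,89,80]],"yqh":14}
After op 12 (remove /oe/e/3): {"oe":{"apz":[41],"e":[49,69,39,71,78,68],"gtg":[28,18,6]},"oy":[[15,22,39,32],[36,89,80]],"yqh":14}
After op 13 (replace /oe/gtg 20): {"oe":{"apz":[41],"e":[49,69,39,71,78,68],"gtg":20},"oy":[[15,22,39,32],[36,89,80]],"yqh":14}
After op 14 (replace /oy/1/2 37): {"oe":{"apz":[41],"e":[49,69,39,71,78,68],"gtg":20},"oy":[[15,22,39,32],[36,89,37]],"yqh":14}
After op 15 (replace /oy/1/2 1): {"oe":{"apz":[41],"e":[49,69,39,71,78,68],"gtg":20},"oy":[[15,22,39,32],[36,89,1]],"yqh":14}
After op 16 (add /oe/scd 50): {"oe":{"apz":[41],"e":[49,69,39,71,78,68],"gtg":20,"scd":50},"oy":[[15,22,39,32],[36,89,1]],"yqh":14}
After op 17 (replace /oe/e/0 27): {"oe":{"apz":[41],"e":[27,69,39,71,78,68],"gtg":20,"scd":50},"oy":[[15,22,39,32],[36,89,1]],"yqh":14}
After op 18 (add /oy/1/0 97): {"oe":{"apz":[41],"e":[27,69,39,71,78,68],"gtg":20,"scd":50},"oy":[[15,22,39,32],[97,36,89,1]],"yqh":14}
After op 19 (remove /oe/apz): {"oe":{"e":[27,69,39,71,78,68],"gtg":20,"scd":50},"oy":[[15,22,39,32],[97,36,89,1]],"yqh":14}
After op 20 (replace /oy/0/2 56): {"oe":{"e":[27,69,39,71,78,68],"gtg":20,"scd":50},"oy":[[15,22,56,32],[97,36,89,1]],"yqh":14}
After op 21 (remove /oy/1/1): {"oe":{"e":[27,69,39,71,78,68],"gtg":20,"scd":50},"oy":[[15,22,56,32],[97,89,1]],"yqh":14}
After op 22 (replace /oe/gtg 5): {"oe":{"e":[27,69,39,71,78,68],"gtg":5,"scd":50},"oy":[[15,22,56,32],[97,89,1]],"yqh":14}
After op 23 (remove /oe/e): {"oe":{"gtg":5,"scd":50},"oy":[[15,22,56,32],[97,89,1]],"yqh":14}
Value at /yqh: 14

Answer: 14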